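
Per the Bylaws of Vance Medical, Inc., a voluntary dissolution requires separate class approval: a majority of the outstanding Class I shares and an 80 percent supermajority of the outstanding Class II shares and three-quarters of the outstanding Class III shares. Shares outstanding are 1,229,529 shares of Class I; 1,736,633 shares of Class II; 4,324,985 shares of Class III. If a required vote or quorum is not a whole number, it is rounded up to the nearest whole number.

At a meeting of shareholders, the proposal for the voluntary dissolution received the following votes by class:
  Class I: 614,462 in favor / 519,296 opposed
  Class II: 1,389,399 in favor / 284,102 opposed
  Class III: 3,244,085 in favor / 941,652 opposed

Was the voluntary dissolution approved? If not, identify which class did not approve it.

Class I: a majority of 1229529 is 614765; 614,765 required, 614,462 in favor — not approved.
Class II: 4/5 of 1736633 = 1389306.40, rounded up to 1389307; 1,389,307 required, 1,389,399 in favor — approved.
Class III: 3/4 of 4324985 = 3243738.75, rounded up to 3243739; 3,243,739 required, 3,244,085 in favor — approved.

Not approved — the Class I shares did not give the required vote.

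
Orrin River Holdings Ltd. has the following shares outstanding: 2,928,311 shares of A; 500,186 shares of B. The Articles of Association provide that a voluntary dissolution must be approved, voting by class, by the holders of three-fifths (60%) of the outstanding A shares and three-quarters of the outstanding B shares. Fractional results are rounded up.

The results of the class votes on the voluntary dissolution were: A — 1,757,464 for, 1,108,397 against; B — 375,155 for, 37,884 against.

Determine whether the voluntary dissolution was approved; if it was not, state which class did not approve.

A: 3/5 of 2928311 = 1756986.60, rounded up to 1756987; 1,756,987 required, 1,757,464 in favor — approved.
B: 3/4 of 500186 = 375139.50, rounded up to 375140; 375,140 required, 375,155 in favor — approved.

Approved — every class gave the required vote.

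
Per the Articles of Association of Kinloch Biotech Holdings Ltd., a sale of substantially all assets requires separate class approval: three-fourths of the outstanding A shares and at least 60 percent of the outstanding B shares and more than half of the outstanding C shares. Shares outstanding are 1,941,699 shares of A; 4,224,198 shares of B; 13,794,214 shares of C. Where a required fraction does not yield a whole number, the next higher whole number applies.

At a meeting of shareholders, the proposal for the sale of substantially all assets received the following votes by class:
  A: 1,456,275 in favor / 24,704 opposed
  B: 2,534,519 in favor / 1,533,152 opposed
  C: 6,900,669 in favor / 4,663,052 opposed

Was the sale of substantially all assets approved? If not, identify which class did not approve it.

Approved — every class gave the required vote.

A: 3/4 of 1941699 = 1456274.25, rounded up to 1456275; 1,456,275 required, 1,456,275 in favor — approved.
B: 3/5 of 4224198 = 2534518.80, rounded up to 2534519; 2,534,519 required, 2,534,519 in favor — approved.
C: a majority of 13794214 is 6897108; 6,897,108 required, 6,900,669 in favor — approved.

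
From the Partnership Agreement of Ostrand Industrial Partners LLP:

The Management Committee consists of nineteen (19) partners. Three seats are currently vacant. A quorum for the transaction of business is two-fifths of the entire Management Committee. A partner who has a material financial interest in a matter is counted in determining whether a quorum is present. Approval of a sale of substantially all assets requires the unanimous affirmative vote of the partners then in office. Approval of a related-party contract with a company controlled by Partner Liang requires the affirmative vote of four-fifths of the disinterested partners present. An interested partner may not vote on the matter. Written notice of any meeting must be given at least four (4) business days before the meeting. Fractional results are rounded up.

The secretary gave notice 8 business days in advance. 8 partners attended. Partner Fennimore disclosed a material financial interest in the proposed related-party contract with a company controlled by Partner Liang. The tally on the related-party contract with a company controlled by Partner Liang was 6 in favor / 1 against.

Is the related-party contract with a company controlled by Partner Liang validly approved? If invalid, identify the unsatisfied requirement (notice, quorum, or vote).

Notice: 8 business days given; 4 required (8 ≥ 4). Satisfied.
Quorum: 8 present (interested partners count toward quorum); quorum is 8. Satisfied.
Vote: the related-party contract with a company controlled by Partner Liang requires four-fifths of the disinterested partners present (8 − 1 = 7). 4/5 of 7 = 5.60, rounded up to 6, so 6 affirmative votes are needed; 6 voted in favor. Satisfied.

Valid — all requirements satisfied.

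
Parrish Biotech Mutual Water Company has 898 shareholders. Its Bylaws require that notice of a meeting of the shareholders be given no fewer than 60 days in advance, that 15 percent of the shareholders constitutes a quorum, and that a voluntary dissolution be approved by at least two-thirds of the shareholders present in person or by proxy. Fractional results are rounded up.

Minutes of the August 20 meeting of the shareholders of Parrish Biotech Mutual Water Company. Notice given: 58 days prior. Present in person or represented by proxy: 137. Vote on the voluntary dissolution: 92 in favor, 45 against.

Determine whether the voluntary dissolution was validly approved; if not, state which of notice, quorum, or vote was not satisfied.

Notice: 58 days given; 60 required. Not satisfied.
Quorum: 15% of 898 = 134.70, rounded up to 135; 137 present. Satisfied.
Vote: requires two-thirds of those present (137); 2/3 of 137 = 91.33, rounded up to 92, so 92 needed; 92 in favor. Satisfied.

Invalid — notice requirement not satisfied.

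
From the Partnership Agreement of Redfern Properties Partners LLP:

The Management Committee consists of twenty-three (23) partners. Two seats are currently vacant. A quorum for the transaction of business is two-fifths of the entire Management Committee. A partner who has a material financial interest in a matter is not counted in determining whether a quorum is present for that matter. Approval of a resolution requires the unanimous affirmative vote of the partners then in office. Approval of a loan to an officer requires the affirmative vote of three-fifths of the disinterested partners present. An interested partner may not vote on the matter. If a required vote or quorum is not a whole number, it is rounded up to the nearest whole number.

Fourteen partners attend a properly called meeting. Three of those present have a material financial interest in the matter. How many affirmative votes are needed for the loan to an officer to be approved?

The loan to an officer requires three-fifths of the disinterested partners present (14 − 3 = 11).
3/5 of 11 = 6.60, rounded up to 7.

7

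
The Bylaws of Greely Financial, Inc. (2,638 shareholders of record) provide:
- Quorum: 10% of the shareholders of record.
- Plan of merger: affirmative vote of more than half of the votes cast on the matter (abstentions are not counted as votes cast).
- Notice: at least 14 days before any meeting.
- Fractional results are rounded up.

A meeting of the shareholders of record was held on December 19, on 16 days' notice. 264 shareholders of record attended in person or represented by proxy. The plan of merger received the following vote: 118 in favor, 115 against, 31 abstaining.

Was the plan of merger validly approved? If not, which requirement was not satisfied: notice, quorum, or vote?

Notice: 16 days given; 14 required. Satisfied.
Quorum: 10% of 2,638 = 263.80, rounded up to 264; 264 present. Satisfied.
Vote: requires a majority of the votes cast (264 − 31 abstaining = 233); a majority of 233 is 117, so 117 needed; 118 in favor. Satisfied.

Valid — all requirements satisfied.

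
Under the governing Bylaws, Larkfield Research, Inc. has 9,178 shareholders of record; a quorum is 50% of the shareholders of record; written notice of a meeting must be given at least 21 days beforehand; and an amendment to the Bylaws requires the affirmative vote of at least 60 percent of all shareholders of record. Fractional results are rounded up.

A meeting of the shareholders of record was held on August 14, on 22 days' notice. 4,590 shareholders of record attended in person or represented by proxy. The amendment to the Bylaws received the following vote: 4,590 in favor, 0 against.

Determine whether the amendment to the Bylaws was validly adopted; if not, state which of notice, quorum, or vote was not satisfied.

Invalid — vote requirement not satisfied.

Notice: 22 days given; 21 required. Satisfied.
Quorum: 50% of 9,178 = 4,589; 4,590 present. Satisfied.
Vote: requires three-fifths of all shareholders of record (9,178); 3/5 of 9178 = 5506.80, rounded up to 5507, so 5,507 needed; 4,590 in favor. Not satisfied.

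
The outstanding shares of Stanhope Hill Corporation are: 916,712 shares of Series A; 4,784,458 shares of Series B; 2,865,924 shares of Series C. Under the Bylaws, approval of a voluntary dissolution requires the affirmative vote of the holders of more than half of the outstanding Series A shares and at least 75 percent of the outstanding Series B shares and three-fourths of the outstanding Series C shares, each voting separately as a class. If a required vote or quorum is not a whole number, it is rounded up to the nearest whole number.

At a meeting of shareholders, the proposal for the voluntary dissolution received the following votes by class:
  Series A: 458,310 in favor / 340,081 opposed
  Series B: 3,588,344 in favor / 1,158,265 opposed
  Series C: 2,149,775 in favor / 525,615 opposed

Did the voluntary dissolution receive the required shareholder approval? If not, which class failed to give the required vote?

Not approved — the Series A shares did not give the required vote.

Series A: a majority of 916712 is 458357; 458,357 required, 458,310 in favor — not approved.
Series B: 3/4 of 4784458 = 3588343.50, rounded up to 3588344; 3,588,344 required, 3,588,344 in favor — approved.
Series C: 3/4 of 2865924 = 2149443; 2,149,443 required, 2,149,775 in favor — approved.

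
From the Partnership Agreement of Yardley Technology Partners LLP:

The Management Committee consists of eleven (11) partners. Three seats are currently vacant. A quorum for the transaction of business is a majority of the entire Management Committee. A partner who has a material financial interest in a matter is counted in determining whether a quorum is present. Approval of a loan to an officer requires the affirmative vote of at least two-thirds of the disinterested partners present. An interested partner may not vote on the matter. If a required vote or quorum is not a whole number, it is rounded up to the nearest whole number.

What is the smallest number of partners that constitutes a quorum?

6

A majority of 11 is 6.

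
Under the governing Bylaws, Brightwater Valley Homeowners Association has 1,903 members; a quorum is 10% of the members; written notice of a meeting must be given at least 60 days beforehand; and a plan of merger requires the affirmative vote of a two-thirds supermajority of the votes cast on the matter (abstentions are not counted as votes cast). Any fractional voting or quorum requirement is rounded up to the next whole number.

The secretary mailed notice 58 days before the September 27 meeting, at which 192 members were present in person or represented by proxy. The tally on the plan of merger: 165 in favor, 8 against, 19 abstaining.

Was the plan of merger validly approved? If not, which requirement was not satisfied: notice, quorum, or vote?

Notice: 58 days given; 60 required. Not satisfied.
Quorum: 10% of 1,903 = 190.30, rounded up to 191; 192 present. Satisfied.
Vote: requires two-thirds of the votes cast (192 − 19 abstaining = 173); 2/3 of 173 = 115.33, rounded up to 116, so 116 needed; 165 in favor. Satisfied.

Invalid — notice requirement not satisfied.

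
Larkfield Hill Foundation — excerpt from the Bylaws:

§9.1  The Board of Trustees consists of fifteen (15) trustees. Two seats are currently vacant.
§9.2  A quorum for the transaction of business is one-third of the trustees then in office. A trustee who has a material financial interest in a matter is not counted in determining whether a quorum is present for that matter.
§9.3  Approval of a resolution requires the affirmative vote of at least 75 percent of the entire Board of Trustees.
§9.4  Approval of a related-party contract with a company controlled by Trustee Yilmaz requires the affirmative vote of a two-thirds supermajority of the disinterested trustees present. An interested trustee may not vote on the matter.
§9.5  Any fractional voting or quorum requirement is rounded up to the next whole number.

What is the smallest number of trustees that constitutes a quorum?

1/3 of 13 = 4.33, rounded up to 5.

5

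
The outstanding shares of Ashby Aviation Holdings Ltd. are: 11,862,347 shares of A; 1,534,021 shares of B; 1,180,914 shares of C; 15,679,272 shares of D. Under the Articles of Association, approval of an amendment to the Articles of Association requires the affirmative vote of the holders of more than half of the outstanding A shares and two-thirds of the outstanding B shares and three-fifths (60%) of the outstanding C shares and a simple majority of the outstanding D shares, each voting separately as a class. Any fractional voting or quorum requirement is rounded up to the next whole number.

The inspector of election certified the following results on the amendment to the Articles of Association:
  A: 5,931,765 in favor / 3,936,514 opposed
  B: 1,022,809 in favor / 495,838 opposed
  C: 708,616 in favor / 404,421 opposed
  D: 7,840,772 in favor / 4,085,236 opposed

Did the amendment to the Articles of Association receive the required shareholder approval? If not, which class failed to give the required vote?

Approved — every class gave the required vote.

A: a majority of 11862347 is 5931174; 5,931,174 required, 5,931,765 in favor — approved.
B: 2/3 of 1534021 = 1022680.67, rounded up to 1022681; 1,022,681 required, 1,022,809 in favor — approved.
C: 3/5 of 1180914 = 708548.40, rounded up to 708549; 708,549 required, 708,616 in favor — approved.
D: a majority of 15679272 is 7839637; 7,839,637 required, 7,840,772 in favor — approved.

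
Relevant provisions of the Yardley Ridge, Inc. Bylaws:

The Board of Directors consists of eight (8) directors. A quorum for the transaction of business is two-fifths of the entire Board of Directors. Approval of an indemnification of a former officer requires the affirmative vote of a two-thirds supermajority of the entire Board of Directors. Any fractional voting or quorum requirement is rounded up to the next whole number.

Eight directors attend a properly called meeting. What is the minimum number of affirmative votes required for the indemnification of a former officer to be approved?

6

The indemnification of a former officer requires two-thirds of the entire Board of Directors (8).
2/3 of 8 = 5.33, rounded up to 6.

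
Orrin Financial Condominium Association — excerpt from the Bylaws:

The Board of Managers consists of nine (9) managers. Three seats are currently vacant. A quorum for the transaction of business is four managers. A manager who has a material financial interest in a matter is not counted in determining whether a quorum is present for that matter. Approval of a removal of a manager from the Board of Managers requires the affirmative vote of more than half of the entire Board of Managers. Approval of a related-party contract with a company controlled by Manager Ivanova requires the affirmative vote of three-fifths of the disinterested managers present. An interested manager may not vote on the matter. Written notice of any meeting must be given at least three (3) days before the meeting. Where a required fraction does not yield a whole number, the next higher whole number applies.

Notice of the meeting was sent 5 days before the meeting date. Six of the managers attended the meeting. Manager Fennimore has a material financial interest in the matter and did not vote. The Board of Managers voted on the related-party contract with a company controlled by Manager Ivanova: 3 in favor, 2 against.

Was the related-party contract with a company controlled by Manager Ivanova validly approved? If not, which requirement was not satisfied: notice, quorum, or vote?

Valid — all requirements satisfied.

Notice: 5 days given; 3 required (5 ≥ 3). Satisfied.
Quorum: 6 present, but the 1 interested manager does not count, leaving 5. Quorum is 4. Satisfied.
Vote: the related-party contract with a company controlled by Manager Ivanova requires three-fifths of the disinterested managers present (6 − 1 = 5). 3/5 of 5 = 3, so 3 affirmative votes are needed; 3 voted in favor. Satisfied.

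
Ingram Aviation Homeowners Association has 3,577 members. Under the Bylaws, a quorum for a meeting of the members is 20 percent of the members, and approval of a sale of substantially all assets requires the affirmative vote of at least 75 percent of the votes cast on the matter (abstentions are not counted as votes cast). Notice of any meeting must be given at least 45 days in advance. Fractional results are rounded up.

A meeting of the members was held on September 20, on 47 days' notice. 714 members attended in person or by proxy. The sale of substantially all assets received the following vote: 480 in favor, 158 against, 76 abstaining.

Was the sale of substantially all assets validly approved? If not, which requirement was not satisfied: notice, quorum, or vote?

Notice: 47 days given; 45 required. Satisfied.
Quorum: 20% of 3,577 = 715.40, rounded up to 716; 714 present. Not satisfied.
Vote: requires three-fourths of the votes cast (714 − 76 abstaining = 638); 3/4 of 638 = 478.50, rounded up to 479, so 479 needed; 480 in favor. Satisfied.

Invalid — quorum requirement not satisfied.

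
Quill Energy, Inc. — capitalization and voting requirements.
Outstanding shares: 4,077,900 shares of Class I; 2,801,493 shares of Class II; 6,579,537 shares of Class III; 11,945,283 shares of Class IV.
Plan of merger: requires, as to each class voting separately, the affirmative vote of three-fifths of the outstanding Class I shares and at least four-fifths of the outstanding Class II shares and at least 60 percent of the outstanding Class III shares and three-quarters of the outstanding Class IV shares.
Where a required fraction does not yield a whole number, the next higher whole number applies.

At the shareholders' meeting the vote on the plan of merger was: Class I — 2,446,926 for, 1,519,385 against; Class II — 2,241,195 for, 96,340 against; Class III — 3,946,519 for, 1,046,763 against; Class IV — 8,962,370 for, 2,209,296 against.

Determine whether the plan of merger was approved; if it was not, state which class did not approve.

Class I: 3/5 of 4077900 = 2446740; 2,446,740 required, 2,446,926 in favor — approved.
Class II: 4/5 of 2801493 = 2241194.40, rounded up to 2241195; 2,241,195 required, 2,241,195 in favor — approved.
Class III: 3/5 of 6579537 = 3947722.20, rounded up to 3947723; 3,947,723 required, 3,946,519 in favor — not approved.
Class IV: 3/4 of 11945283 = 8958962.25, rounded up to 8958963; 8,958,963 required, 8,962,370 in favor — approved.

Not approved — the Class III shares did not give the required vote.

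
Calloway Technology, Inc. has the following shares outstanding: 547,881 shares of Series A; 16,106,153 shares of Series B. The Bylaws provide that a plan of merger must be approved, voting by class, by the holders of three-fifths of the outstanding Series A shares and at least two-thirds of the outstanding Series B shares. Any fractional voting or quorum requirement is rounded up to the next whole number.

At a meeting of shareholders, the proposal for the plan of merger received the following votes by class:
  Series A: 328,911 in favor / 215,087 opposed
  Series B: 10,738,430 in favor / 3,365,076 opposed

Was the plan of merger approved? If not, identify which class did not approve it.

Approved — every class gave the required vote.

Series A: 3/5 of 547881 = 328728.60, rounded up to 328729; 328,729 required, 328,911 in favor — approved.
Series B: 2/3 of 16106153 = 10737435.33, rounded up to 10737436; 10,737,436 required, 10,738,430 in favor — approved.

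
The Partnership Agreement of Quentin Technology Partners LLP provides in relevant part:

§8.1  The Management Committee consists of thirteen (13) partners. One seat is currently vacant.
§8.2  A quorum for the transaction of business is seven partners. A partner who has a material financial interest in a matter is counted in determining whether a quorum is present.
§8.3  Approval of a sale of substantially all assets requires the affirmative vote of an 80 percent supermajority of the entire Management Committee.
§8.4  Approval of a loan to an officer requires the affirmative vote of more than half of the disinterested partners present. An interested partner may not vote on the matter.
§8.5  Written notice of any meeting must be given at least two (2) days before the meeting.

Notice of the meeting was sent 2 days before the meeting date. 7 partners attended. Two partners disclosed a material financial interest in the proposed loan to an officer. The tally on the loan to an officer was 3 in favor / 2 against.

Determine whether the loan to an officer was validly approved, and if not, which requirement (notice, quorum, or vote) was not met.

Valid — all requirements satisfied.

Notice: 2 days given; 2 required (2 ≥ 2). Satisfied.
Quorum: 7 present (interested partners count toward quorum); quorum is 7. Satisfied.
Vote: the loan to an officer requires a majority of the disinterested partners present (7 − 2 = 5). A majority of 5 is 3, so 3 affirmative votes are needed; 3 voted in favor. Satisfied.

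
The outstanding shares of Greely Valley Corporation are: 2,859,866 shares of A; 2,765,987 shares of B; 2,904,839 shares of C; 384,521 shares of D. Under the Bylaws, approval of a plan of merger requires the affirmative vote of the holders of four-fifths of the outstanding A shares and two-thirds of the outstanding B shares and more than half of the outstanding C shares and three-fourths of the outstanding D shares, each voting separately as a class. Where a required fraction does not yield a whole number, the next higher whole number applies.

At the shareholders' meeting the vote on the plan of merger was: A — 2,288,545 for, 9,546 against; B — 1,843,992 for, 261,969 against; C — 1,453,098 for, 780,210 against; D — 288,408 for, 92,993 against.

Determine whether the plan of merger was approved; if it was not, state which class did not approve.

A: 4/5 of 2859866 = 2287892.80, rounded up to 2287893; 2,287,893 required, 2,288,545 in favor — approved.
B: 2/3 of 2765987 = 1843991.33, rounded up to 1843992; 1,843,992 required, 1,843,992 in favor — approved.
C: a majority of 2904839 is 1452420; 1,452,420 required, 1,453,098 in favor — approved.
D: 3/4 of 384521 = 288390.75, rounded up to 288391; 288,391 required, 288,408 in favor — approved.

Approved — every class gave the required vote.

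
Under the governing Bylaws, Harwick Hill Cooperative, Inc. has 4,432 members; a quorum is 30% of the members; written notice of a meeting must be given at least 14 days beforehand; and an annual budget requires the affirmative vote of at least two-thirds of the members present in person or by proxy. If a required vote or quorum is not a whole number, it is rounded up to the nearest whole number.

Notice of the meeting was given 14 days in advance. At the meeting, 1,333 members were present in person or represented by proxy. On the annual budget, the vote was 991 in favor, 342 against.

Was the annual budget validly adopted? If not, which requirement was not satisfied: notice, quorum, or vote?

Valid — all requirements satisfied.

Notice: 14 days given; 14 required. Satisfied.
Quorum: 30% of 4,432 = 1,329.60, rounded up to 1,330; 1,333 present. Satisfied.
Vote: requires two-thirds of those present (1,333); 2/3 of 1333 = 888.67, rounded up to 889, so 889 needed; 991 in favor. Satisfied.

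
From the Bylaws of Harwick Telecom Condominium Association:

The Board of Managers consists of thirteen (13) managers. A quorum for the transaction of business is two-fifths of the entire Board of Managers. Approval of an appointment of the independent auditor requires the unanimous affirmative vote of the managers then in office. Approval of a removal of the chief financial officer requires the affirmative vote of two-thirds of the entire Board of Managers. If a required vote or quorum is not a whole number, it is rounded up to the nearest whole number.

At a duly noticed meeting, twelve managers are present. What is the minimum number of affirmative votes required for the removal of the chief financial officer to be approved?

9

The removal of the chief financial officer requires two-thirds of the entire Board of Managers (13).
2/3 of 13 = 8.67, rounded up to 9.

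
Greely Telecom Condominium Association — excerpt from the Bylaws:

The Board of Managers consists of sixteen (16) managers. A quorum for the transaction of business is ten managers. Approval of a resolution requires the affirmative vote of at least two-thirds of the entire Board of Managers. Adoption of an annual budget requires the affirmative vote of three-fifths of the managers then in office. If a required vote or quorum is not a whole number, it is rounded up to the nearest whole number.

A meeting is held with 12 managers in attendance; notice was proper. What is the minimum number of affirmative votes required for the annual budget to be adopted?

The annual budget requires three-fifths of the managers then in office (16).
3/5 of 16 = 9.60, rounded up to 10.

10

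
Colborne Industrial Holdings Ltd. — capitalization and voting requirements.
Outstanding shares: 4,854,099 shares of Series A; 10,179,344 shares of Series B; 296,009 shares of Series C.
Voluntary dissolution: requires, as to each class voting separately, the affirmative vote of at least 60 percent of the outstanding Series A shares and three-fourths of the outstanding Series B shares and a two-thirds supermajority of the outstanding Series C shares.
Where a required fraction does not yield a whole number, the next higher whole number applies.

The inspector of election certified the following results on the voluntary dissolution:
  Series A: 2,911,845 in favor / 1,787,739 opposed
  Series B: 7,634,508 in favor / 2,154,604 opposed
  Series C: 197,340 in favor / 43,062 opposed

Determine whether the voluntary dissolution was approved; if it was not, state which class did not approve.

Not approved — the Series A shares did not give the required vote.

Series A: 3/5 of 4854099 = 2912459.40, rounded up to 2912460; 2,912,460 required, 2,911,845 in favor — not approved.
Series B: 3/4 of 10179344 = 7634508; 7,634,508 required, 7,634,508 in favor — approved.
Series C: 2/3 of 296009 = 197339.33, rounded up to 197340; 197,340 required, 197,340 in favor — approved.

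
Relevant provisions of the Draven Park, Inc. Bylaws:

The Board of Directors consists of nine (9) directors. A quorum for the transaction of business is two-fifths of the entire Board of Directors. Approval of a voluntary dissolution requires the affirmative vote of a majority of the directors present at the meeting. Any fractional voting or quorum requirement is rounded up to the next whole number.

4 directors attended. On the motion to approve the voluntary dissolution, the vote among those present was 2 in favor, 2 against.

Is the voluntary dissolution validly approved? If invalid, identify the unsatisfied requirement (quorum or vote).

Quorum: 4 present; quorum is 4. Satisfied.
Vote: the voluntary dissolution requires a majority of the directors present (4). A majority of 4 is 3, so 3 affirmative votes are needed; 2 voted in favor. Not satisfied.

Invalid — vote requirement not satisfied.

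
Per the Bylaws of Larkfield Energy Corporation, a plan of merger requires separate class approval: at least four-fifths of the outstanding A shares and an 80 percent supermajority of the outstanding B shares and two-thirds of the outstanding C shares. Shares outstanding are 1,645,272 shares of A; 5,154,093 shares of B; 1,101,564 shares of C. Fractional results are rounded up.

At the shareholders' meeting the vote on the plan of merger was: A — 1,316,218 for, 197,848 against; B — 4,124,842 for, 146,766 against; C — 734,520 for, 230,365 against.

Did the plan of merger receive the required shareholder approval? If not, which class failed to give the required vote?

Approved — every class gave the required vote.

A: 4/5 of 1645272 = 1316217.60, rounded up to 1316218; 1,316,218 required, 1,316,218 in favor — approved.
B: 4/5 of 5154093 = 4123274.40, rounded up to 4123275; 4,123,275 required, 4,124,842 in favor — approved.
C: 2/3 of 1101564 = 734376; 734,376 required, 734,520 in favor — approved.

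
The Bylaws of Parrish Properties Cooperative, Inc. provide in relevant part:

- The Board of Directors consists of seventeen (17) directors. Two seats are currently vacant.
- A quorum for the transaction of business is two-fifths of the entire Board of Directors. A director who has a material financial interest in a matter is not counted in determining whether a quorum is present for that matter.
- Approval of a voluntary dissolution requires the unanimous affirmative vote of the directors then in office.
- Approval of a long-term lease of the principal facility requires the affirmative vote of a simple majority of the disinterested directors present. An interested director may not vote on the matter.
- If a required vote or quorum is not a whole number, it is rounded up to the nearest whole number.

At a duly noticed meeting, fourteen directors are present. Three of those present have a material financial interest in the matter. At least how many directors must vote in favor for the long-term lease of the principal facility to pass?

6

The long-term lease of the principal facility requires a majority of the disinterested directors present (14 − 3 = 11).
A majority of 11 is 6.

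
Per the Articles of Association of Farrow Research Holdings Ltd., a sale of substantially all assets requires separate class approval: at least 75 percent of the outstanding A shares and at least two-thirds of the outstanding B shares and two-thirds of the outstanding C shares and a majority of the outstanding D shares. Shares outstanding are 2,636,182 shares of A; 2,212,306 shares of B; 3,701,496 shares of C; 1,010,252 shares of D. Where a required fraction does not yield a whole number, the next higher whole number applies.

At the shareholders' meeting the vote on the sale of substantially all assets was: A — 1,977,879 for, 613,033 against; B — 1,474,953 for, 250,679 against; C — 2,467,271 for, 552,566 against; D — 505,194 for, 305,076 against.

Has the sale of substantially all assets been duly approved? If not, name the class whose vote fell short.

A: 3/4 of 2636182 = 1977136.50, rounded up to 1977137; 1,977,137 required, 1,977,879 in favor — approved.
B: 2/3 of 2212306 = 1474870.67, rounded up to 1474871; 1,474,871 required, 1,474,953 in favor — approved.
C: 2/3 of 3701496 = 2467664; 2,467,664 required, 2,467,271 in favor — not approved.
D: a majority of 1010252 is 505127; 505,127 required, 505,194 in favor — approved.

Not approved — the C shares did not give the required vote.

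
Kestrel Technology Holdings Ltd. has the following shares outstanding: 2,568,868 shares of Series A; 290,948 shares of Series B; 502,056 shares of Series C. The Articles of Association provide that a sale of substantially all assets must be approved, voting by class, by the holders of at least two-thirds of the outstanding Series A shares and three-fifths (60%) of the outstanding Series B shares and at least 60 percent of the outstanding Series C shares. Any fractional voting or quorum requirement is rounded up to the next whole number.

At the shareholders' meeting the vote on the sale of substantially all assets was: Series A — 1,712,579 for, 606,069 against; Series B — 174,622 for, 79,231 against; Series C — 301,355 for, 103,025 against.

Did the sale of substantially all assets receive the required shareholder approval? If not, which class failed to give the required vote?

Approved — every class gave the required vote.

Series A: 2/3 of 2568868 = 1712578.67, rounded up to 1712579; 1,712,579 required, 1,712,579 in favor — approved.
Series B: 3/5 of 290948 = 174568.80, rounded up to 174569; 174,569 required, 174,622 in favor — approved.
Series C: 3/5 of 502056 = 301233.60, rounded up to 301234; 301,234 required, 301,355 in favor — approved.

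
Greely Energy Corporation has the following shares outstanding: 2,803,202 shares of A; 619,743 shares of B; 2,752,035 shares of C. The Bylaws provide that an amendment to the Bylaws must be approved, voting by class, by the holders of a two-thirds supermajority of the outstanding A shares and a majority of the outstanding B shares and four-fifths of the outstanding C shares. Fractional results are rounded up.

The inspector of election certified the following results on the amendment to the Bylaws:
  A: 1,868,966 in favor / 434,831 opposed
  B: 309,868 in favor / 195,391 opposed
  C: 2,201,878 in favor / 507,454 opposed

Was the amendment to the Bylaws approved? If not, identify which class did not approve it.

Not approved — the B shares did not give the required vote.

A: 2/3 of 2803202 = 1868801.33, rounded up to 1868802; 1,868,802 required, 1,868,966 in favor — approved.
B: a majority of 619743 is 309872; 309,872 required, 309,868 in favor — not approved.
C: 4/5 of 2752035 = 2201628; 2,201,628 required, 2,201,878 in favor — approved.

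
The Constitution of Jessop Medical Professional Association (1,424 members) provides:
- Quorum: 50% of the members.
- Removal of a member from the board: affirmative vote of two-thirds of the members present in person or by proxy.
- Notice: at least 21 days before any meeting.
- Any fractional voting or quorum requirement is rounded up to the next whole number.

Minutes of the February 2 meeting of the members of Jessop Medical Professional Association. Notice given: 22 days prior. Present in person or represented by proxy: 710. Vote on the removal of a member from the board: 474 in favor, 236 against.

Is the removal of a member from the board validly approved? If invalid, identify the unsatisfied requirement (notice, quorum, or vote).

Notice: 22 days given; 21 required. Satisfied.
Quorum: 50% of 1,424 = 712; 710 present. Not satisfied.
Vote: requires two-thirds of those present (710); 2/3 of 710 = 473.33, rounded up to 474, so 474 needed; 474 in favor. Satisfied.

Invalid — quorum requirement not satisfied.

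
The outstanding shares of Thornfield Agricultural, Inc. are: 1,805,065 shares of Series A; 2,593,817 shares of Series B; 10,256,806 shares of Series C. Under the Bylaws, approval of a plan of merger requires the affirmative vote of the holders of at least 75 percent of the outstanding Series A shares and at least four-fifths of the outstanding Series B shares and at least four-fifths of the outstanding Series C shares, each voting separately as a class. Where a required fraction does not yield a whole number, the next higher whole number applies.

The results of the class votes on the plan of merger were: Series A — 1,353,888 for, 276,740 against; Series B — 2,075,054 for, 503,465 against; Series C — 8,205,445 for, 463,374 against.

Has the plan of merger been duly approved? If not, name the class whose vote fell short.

Approved — every class gave the required vote.

Series A: 3/4 of 1805065 = 1353798.75, rounded up to 1353799; 1,353,799 required, 1,353,888 in favor — approved.
Series B: 4/5 of 2593817 = 2075053.60, rounded up to 2075054; 2,075,054 required, 2,075,054 in favor — approved.
Series C: 4/5 of 10256806 = 8205444.80, rounded up to 8205445; 8,205,445 required, 8,205,445 in favor — approved.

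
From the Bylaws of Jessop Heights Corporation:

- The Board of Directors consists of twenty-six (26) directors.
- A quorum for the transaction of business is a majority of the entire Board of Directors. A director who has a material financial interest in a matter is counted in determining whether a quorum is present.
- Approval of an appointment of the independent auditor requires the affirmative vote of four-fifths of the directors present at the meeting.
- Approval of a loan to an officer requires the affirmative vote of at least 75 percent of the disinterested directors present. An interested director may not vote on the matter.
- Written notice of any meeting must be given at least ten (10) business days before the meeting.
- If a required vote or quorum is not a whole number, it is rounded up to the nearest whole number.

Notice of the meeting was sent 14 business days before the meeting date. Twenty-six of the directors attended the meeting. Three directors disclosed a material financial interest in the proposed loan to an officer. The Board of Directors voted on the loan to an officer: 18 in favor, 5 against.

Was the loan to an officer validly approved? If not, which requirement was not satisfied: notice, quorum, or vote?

Valid — all requirements satisfied.

Notice: 14 business days given; 10 required (14 ≥ 10). Satisfied.
Quorum: 26 present (interested directors count toward quorum); quorum is 14. Satisfied.
Vote: the loan to an officer requires three-fourths of the disinterested directors present (26 − 3 = 23). 3/4 of 23 = 17.25, rounded up to 18, so 18 affirmative votes are needed; 18 voted in favor. Satisfied.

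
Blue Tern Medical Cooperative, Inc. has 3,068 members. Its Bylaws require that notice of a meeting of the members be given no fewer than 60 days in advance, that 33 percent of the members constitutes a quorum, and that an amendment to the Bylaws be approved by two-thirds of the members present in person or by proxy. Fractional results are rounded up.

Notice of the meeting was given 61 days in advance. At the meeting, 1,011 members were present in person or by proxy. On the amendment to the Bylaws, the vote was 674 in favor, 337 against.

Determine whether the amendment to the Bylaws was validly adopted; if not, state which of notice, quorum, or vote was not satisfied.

Notice: 61 days given; 60 required. Satisfied.
Quorum: 33% of 3,068 = 1,012.44, rounded up to 1,013; 1,011 present. Not satisfied.
Vote: requires two-thirds of those present (1,011); 2/3 of 1011 = 674, so 674 needed; 674 in favor. Satisfied.

Invalid — quorum requirement not satisfied.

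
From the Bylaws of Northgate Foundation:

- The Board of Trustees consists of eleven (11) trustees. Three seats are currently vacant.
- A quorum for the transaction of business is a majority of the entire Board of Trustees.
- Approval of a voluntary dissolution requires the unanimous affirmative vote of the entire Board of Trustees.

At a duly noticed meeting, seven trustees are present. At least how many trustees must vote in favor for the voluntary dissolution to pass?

11

The voluntary dissolution requires the unanimous vote of the entire Board of Trustees (11).
Unanimous means all 11.
(Only 7 can vote, so the voluntary dissolution cannot pass at this meeting, but the required vote is still 11.)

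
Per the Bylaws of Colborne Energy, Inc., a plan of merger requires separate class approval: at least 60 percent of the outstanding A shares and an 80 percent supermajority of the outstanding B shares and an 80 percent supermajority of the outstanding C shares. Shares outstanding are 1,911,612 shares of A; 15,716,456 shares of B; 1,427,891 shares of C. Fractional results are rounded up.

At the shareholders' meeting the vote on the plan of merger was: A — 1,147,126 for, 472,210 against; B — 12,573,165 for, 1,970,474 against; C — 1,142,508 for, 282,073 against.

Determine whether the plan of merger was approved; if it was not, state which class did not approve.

Approved — every class gave the required vote.

A: 3/5 of 1911612 = 1146967.20, rounded up to 1146968; 1,146,968 required, 1,147,126 in favor — approved.
B: 4/5 of 15716456 = 12573164.80, rounded up to 12573165; 12,573,165 required, 12,573,165 in favor — approved.
C: 4/5 of 1427891 = 1142312.80, rounded up to 1142313; 1,142,313 required, 1,142,508 in favor — approved.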